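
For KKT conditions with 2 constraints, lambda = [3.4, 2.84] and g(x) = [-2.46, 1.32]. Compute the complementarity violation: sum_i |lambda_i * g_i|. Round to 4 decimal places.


KKT complementary slackness check:
lambda_1 * g_1 = 3.4 * -2.46 = -8.364
lambda_2 * g_2 = 2.84 * 1.32 = 3.7488
Total violation = 8.364 + 3.7488 = 12.1128


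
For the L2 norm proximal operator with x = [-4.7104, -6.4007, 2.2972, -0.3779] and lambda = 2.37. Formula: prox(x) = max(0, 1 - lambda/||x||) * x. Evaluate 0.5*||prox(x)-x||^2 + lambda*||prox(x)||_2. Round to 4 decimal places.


Step 1: Compute ||x||.
||x|| = 8.2811
Step 2: Compute scaling factor.
scale = max(0, 1 - 2.37/8.2811) = 0.7138
Step 3: prox(x) = [-3.3623, -4.5689, 1.6398, -0.2697]
||prox(x)|| = 5.9111
Step 4: Proximal objective.
0.5*||prox-x||^2 = 2.8085
lambda*||prox|| = 14.0093
Total = 16.8178


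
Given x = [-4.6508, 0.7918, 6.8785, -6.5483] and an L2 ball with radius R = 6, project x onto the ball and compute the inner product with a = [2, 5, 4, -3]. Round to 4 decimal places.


Step 1: Compute ||x|| (intermediates to 6 decimals).
||x|| = sqrt((-4.6508)^2 + 0.7918^2 + 6.8785^2 + (-6.5483)^2) = 10.604286
Step 2: Project.
Since ||x|| > R, scale = R/||x|| = 6/10.604286 = 0.565809, proj(x) = scale * x
proj(x) = [-2.631464, 0.448008, 3.891917, -3.705087]
Step 3: Dot product.
a^T * proj(x) = 2*(-2.631464) + 5*0.448008 + 4*3.891917 - 3*(-3.705087) = 23.66


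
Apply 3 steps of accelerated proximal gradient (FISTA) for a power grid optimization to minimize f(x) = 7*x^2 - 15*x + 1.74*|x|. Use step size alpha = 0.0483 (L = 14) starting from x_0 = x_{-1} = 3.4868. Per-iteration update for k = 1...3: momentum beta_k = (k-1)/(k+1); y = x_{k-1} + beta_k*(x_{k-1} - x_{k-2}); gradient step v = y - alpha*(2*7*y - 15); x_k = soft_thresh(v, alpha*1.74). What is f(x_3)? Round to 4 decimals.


FISTA on f(x) = 7*x^2 - 15*x + 1.74*|x|
L = 14, alpha = 0.0483
Iteration 1: beta = 0.0, y = 3.4868 + 0.0*(3.4868 - 3.4868) = 3.4868
  grad(y) = 33.8152, v = y - alpha*grad = 1.8535
  prox(v) = soft_thresh(1.8535, 0.084) = 1.7695
Iteration 2: beta = 0.3333, y = 1.7695 + 0.3333*(1.7695 - 3.4868) = 1.197
  grad(y) = 1.7586, v = y - alpha*grad = 1.1121
  prox(v) = soft_thresh(1.1121, 0.084) = 1.0281
Iteration 3: beta = 0.5, y = 1.0281 + 0.5*(1.0281 - 1.7695) = 0.6573
  grad(y) = -5.7971, v = y - alpha*grad = 0.9373
  prox(v) = soft_thresh(0.9373, 0.084) = 0.8533
f(x_3) = 7*0.8533^2 - 15*0.8533 + 1.74*|0.8533| = -6.2179


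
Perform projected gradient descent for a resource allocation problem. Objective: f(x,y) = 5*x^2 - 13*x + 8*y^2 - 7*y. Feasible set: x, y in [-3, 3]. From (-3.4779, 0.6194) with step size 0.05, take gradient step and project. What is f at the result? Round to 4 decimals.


Step 1: Compute gradient at (-3.4779, 0.6194).
grad_x = 2*5*-3.4779 - 13 = -47.779
grad_y = 2*8*0.6194 - 7 = 2.9104
Step 2: Gradient step.
x_raw = -3.4779 - 0.05*-47.779 = -1.089
y_raw = 0.6194 - 0.05*2.9104 = 0.4739
Step 3: Project onto [-3, 3].
x_proj = clip(-1.089) = -1.089
y_proj = clip(0.4739) = 0.4739
Step 4: Evaluate f.
f(-1.089, 0.4739) = 18.5647


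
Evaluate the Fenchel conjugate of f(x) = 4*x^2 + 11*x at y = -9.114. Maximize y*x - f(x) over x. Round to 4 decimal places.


f*(y) = sup_x {y*x - a*x^2 - b*x} = sup_x {(y-b)*x - a*x^2}
FOC: (y - b) - 2a*x = 0 => x* = (y - b)/(2a)
x* = (-9.114 - 11)/(2*4) = -2.5143
f*(-9.114) = (y-b)^2/(4a) = (-9.114 - 11)^2/(4*4)
= 404.573/16 = 25.2858


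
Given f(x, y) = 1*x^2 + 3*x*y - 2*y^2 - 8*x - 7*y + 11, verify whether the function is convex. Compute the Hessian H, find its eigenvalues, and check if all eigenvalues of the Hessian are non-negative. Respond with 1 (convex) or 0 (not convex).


The Hessian of f(x,y) = 1*x^2 + 3*x*y - 2*y^2 - 8*x - 7*y + 11 is:
H = [[2, 3], [3, -4]]
Trace = 2 - 4 = -2
Determinant = 2*-4 - (3)^2 = -17
Discriminant = (-2)^2 - 4*-17 = 72.0
Eigenvalues: lambda_1 = -5.2426, lambda_2 = 3.2426
The function is not convex.

0


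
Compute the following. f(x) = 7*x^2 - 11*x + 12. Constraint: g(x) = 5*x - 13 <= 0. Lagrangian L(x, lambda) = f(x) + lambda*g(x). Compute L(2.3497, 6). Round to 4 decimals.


Step 1: Evaluate f(x).
f(2.3497) = 7*2.3497^2 - 11*2.3497 + 12 = 24.8009
Step 2: Evaluate g(x).
g(2.3497) = 5*2.3497 - 13 = -1.2515
Step 3: Compute Lagrangian.
L = 24.8009 + 6*-1.2515 = 17.2919


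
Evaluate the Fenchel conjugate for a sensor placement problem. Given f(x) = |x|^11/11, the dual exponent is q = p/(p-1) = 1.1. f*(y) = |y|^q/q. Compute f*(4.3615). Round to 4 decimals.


The conjugate exponent q satisfies 1/p + 1/q = 1.
p = 11, so q = 11/(11 - 1) = 1.1
|y|^q = 4.3615^1.1 = 5.0536
f*(4.3615) = 5.0536 / 1.1 = 4.5942


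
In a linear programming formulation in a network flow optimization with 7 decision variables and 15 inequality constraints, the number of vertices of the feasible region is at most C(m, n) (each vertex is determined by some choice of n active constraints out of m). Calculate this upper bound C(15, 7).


Each vertex corresponds to some choice of n active constraints out of m, so the number of vertices is at most C(m, n) = m! / (n!(m-n)!).
m = 15, n = 7
Numerator: 15 * 14 * 13 * 12 * 11 * 10 * 9
Denominator: 7! = 5040
C(15, 7) = 6435


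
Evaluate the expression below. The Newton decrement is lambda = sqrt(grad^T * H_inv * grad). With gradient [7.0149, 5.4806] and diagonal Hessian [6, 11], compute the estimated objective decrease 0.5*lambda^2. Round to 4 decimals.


Step 1: H is diagonal, so H^(-1) * g = [1.1692, 0.4982].
Step 2: g^T H^(-1) g = sum_i g_i^2 / H_ii
  = (7.0149)^2/6 + (5.4806)^2/11
  = 8.2015 + 2.7306 = 10.9321
Step 3: Objective decrease = 0.5 * g^T H^(-1) g = 5.4661


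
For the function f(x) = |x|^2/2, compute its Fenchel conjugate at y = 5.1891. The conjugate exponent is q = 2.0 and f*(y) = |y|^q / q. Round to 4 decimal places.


The conjugate exponent q satisfies 1/p + 1/q = 1.
p = 2, so q = 2/(2 - 1) = 2.0
|y|^q = 5.1891^2.0 = 26.9268
f*(5.1891) = 26.9268 / 2.0 = 13.4634


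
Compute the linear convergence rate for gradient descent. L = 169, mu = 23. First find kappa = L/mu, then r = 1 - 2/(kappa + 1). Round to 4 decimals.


Step 1: Compute the condition number.
kappa = L/mu = 169/23 = 7.3478
Step 2: Compute the convergence rate.
r = 1 - 2/(kappa + 1) = 1 - 2*mu/(L + mu) = (L - mu)/(L + mu) = 146/192 = 0.7604


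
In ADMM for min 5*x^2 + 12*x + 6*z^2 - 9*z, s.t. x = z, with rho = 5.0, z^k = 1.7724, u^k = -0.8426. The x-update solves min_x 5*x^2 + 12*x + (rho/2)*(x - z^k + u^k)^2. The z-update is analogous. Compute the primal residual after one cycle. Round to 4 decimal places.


ADMM iteration with rho = 5.0, z^k = 1.7724, u^k = -0.8426
Step 1: x-update.
Minimize 5*x^2 + 12*x + (5.0/2)*(x - 1.7724 - 0.8426)^2
FOC: (2*5 + 5.0)*x = -12 + 5.0*(1.7724 + 0.8426)
x^{k+1} = 0.0717
Step 2: z-update.
Minimize 6*z^2 - 9*z + (5.0/2)*(0.0717 - z - 0.8426)^2
FOC: (2*6 + 5.0)*z = 9 + 5.0*(0.0717 - 0.8426)
z^{k+1} = 0.3027
Step 3: u-update.
u^{k+1} = -0.8426 + 0.0717 - 0.3027 = -1.0736
Step 4: Primal residual = |0.0717 - 0.3027| = 0.231


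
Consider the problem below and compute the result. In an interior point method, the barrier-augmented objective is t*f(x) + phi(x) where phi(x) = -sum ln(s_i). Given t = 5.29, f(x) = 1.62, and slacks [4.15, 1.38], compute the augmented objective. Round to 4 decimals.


Step 1: Compute log-barrier.
ln values: [1.4231, 0.3221]
phi = -(1.4231 + 0.3221) = -1.7452
Step 2: Compute augmented objective.
t*f(x) = 5.29*1.62 = 8.5698
Total = 8.5698 - 1.7452 = 6.8246


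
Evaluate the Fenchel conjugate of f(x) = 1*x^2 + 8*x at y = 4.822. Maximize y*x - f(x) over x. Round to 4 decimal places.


f*(y) = sup_x {y*x - a*x^2 - b*x} = sup_x {(y-b)*x - a*x^2}
FOC: (y - b) - 2a*x = 0 => x* = (y - b)/(2a)
x* = (4.822 - 8)/(2*1) = -1.589
f*(4.822) = (y-b)^2/(4a) = (4.822 - 8)^2/(4*1)
= 10.0997/4 = 2.5249


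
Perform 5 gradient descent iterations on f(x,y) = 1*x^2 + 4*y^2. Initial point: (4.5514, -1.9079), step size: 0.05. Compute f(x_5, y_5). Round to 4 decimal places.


Gradient descent on f(x,y) = 1*x^2 + 4*y^2.
Starting point: (4.5514, -1.9079), alpha = 0.05
Step 1: grad_x = 2*1*4.5514 = 9.1028, grad_y = 2*4*-1.9079 = -15.2632
  x_1 = 4.5514 - 0.05*9.1028 = 4.0963
  y_1 = -1.9079 - 0.05*-15.2632 = -1.1447
Step 2: grad_x = 2*1*4.0963 = 8.1925, grad_y = 2*4*-1.1447 = -9.1579
  x_2 = 4.0963 - 0.05*8.1925 = 3.6866
  y_2 = -1.1447 - 0.05*-9.1579 = -0.6868
Step 3: grad_x = 2*1*3.6866 = 7.3733, grad_y = 2*4*-0.6868 = -5.4948
  x_3 = 3.6866 - 0.05*7.3733 = 3.318
  y_3 = -0.6868 - 0.05*-5.4948 = -0.4121
Step 4: grad_x = 2*1*3.318 = 6.6359, grad_y = 2*4*-0.4121 = -3.2969
  x_4 = 3.318 - 0.05*6.6359 = 2.9862
  y_4 = -0.4121 - 0.05*-3.2969 = -0.2473
Step 5: grad_x = 2*1*2.9862 = 5.9723, grad_y = 2*4*-0.2473 = -1.9781
  x_5 = 2.9862 - 0.05*5.9723 = 2.6876
  y_5 = -0.2473 - 0.05*-1.9781 = -0.1484
f(2.6876, -0.1484) = 1*2.6876^2 + 4*(-0.1484)^2 = 7.311


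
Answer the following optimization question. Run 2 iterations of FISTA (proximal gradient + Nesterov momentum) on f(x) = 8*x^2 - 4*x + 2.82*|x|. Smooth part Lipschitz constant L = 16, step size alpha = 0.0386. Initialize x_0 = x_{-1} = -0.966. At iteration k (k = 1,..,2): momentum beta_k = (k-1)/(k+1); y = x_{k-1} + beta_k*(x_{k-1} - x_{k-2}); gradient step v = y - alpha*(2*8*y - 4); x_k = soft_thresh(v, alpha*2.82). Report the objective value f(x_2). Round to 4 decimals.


FISTA on f(x) = 8*x^2 - 4*x + 2.82*|x|
L = 16, alpha = 0.0386
Iteration 1: beta = 0.0, y = -0.966 + 0.0*(-0.966 + 0.966) = -0.966
  grad(y) = -19.456, v = y - alpha*grad = -0.215
  prox(v) = soft_thresh(-0.215, 0.1089) = -0.1061
Iteration 2: beta = 0.3333, y = -0.1061 + 0.3333*(-0.1061 + 0.966) = 0.1805
  grad(y) = -1.1125, v = y - alpha*grad = 0.2234
  prox(v) = soft_thresh(0.2234, 0.1089) = 0.1146
f(x_2) = 8*0.1146^2 - 4*0.1146 + 2.82*|0.1146| = -0.0302


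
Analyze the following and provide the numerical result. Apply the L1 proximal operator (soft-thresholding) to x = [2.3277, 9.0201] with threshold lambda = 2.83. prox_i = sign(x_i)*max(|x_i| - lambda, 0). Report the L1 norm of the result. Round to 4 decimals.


Soft-thresholding with lambda = 2.83:
prox(2.3277) = sign(2.3277)*max(|2.3277| - 2.83, 0) = 0.0
prox(9.0201) = sign(9.0201)*max(|9.0201| - 2.83, 0) = 6.1901
prox(x) = [0.0, 6.1901]
||prox(x)||_1 = 0.0 + 6.1901 = 6.1901


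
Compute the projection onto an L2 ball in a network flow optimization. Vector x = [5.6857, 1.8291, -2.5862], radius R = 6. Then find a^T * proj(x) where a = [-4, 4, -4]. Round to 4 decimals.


Step 1: Compute ||x|| (intermediates to 6 decimals).
||x|| = sqrt(5.6857^2 + 1.8291^2 + (-2.5862)^2) = 6.50855
Step 2: Project.
Since ||x|| > R, scale = R/||x|| = 6/6.50855 = 0.921864, proj(x) = scale * x
proj(x) = [5.241442, 1.686181, -2.384125]
Step 3: Dot product.
a^T * proj(x) = -4*5.241442 + 4*1.686181 - 4*(-2.384125) = -4.6845


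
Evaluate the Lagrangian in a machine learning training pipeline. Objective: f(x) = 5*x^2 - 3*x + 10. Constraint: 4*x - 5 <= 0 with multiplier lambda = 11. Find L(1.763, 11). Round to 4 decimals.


Step 1: Evaluate f(x).
f(1.763) = 5*1.763^2 - 3*1.763 + 10 = 20.2518
Step 2: Evaluate g(x).
g(1.763) = 4*1.763 - 5 = 2.052
Step 3: Compute Lagrangian.
L = 20.2518 + 11*2.052 = 42.8238


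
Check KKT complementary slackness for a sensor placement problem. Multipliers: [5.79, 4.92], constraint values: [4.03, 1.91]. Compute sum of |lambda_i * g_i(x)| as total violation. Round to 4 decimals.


KKT complementary slackness check:
lambda_1 * g_1 = 5.79 * 4.03 = 23.3337
lambda_2 * g_2 = 4.92 * 1.91 = 9.3972
Total violation = 23.3337 + 9.3972 = 32.7309


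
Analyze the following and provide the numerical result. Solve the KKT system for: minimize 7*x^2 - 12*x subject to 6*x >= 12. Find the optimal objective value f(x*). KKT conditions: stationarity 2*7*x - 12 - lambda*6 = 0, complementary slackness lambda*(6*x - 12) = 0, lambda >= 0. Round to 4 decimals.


Step 1: Try lambda = 0 (constraint inactive).
x_unc = 12/(2*7) = 0.8571
Check: 6*0.8571 = 5.1426 < 12 -- violated!
Step 2: Constraint must be active: 6*x = 12
x* = 12/6 = 2.0
lambda = (2*7*2.0 - 12)/6 = 2.6667
Step 3: Compute optimal value.
f(x*) = 7*2.0^2 - 12*2.0 = 4.0


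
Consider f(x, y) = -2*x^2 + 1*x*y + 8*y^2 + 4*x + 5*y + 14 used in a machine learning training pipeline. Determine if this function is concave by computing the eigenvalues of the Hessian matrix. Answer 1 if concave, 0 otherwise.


The Hessian of f(x,y) = -2*x^2 + 1*x*y + 8*y^2 + 4*x + 5*y + 14 is:
H = [[-4, 1], [1, 16]]
Trace = -4 + 16 = 12
Determinant = -4*16 - (1)^2 = -65
Discriminant = (12)^2 - 4*-65 = 404.0
Eigenvalues: lambda_1 = -4.0499, lambda_2 = 16.0499
The function is not concave.

0


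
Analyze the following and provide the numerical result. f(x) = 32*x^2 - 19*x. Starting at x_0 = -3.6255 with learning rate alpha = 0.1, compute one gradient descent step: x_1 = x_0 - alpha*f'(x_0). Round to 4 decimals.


We compute the gradient at x_0 and apply the update.
f'(x) = 64*x - 19
f'(-3.6255) = 64*-3.6255 - 19 = -251.032
x_1 = -3.6255 - 0.1*-251.032 = 21.4777


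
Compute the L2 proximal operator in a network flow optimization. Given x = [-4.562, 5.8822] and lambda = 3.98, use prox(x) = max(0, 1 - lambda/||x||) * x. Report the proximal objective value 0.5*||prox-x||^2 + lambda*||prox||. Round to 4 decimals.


Step 1: Compute ||x||.
||x|| = 7.4439
Step 2: Compute scaling factor.
scale = max(0, 1 - 3.98/7.4439) = 0.4653
Step 3: prox(x) = [-2.1229, 2.7372]
||prox(x)|| = 3.4639
Step 4: Proximal objective.
0.5*||prox-x||^2 = 7.9202
lambda*||prox|| = 13.7863
Total = 21.7066


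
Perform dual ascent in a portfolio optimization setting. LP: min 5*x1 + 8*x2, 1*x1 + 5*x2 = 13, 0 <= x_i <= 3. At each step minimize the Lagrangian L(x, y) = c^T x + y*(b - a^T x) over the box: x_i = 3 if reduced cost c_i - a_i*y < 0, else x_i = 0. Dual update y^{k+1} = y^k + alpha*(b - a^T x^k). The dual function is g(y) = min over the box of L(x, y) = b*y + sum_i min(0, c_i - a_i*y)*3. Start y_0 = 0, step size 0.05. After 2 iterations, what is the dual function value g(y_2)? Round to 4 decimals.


Dual ascent for LP: min 5*x1 + 8*x2, 1*x1 + 5*x2 = 13, 0 <= x_i <= 3
Step 1: y^k = 0.0, reduced costs: (5.0, 8.0)
  x^k = (0.0, 0.0), subgradient = b - a^T x = 13.0
  y^{k+1} = 0.0 + 0.05*13.0 = 0.65
Step 2: y^k = 0.65, reduced costs: (4.35, 4.75)
  x^k = (0.0, 0.0), subgradient = b - a^T x = 13.0
  y^{k+1} = 0.65 + 0.05*13.0 = 1.3
Dual objective at y_2 = 1.3: reduced costs (3.7, 1.5), box minimizer x = (0.0, 0.0)
g(y_2) = b*y + (c1 - a1*y)*x1 + (c2 - a2*y)*x2 = 13*1.3 + 3.7*0.0 + 1.5*0.0 = 16.9 + 0.0 + 0.0 = 16.9


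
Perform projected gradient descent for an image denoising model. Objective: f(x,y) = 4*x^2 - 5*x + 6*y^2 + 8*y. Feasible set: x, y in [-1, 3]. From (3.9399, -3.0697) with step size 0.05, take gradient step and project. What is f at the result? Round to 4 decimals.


Step 1: Compute gradient at (3.9399, -3.0697).
grad_x = 2*4*3.9399 - 5 = 26.5192
grad_y = 2*6*-3.0697 + 8 = -28.8364
Step 2: Gradient step.
x_raw = 3.9399 - 0.05*26.5192 = 2.6139
y_raw = -3.0697 - 0.05*-28.8364 = -1.6279
Step 3: Project onto [-1, 3].
x_proj = clip(2.6139) = 2.6139
y_proj = clip(-1.6279) = -1.0
Step 4: Evaluate f.
f(2.6139, -1.0) = 12.261


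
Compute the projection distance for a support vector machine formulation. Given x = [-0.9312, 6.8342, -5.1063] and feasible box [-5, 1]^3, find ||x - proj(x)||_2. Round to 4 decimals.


Project each component onto [-5, 1].
clip(-0.9312) = -0.9312, clip(6.8342) = 1.0, clip(-5.1063) = -5.0
Projection = [-0.9312, 1.0, -5.0]
Squared diffs: [0.0, 34.0379, 0.0113]
Distance = sqrt(34.0492) = 5.8352


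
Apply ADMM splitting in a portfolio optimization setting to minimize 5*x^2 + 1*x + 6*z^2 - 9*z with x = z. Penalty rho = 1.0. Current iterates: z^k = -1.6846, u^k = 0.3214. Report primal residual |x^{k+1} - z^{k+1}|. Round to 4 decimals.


ADMM iteration with rho = 1.0, z^k = -1.6846, u^k = 0.3214
Step 1: x-update.
Minimize 5*x^2 + 1*x + (1.0/2)*(x + 1.6846 + 0.3214)^2
FOC: (2*5 + 1.0)*x = -1 + 1.0*(-1.6846 - 0.3214)
x^{k+1} = -0.2733
Step 2: z-update.
Minimize 6*z^2 - 9*z + (1.0/2)*(-0.2733 - z + 0.3214)^2
FOC: (2*6 + 1.0)*z = 9 + 1.0*(-0.2733 + 0.3214)
z^{k+1} = 0.696
Step 3: u-update.
u^{k+1} = 0.3214 - 0.2733 - 0.696 = -0.6479
Step 4: Primal residual = |-0.2733 - 0.696| = 0.9693


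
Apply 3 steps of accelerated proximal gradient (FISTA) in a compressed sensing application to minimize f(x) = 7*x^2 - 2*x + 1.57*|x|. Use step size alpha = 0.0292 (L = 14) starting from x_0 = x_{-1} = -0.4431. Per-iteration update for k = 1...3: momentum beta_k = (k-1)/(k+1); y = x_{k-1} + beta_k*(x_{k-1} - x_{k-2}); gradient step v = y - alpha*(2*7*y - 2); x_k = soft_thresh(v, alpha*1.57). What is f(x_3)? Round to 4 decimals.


FISTA on f(x) = 7*x^2 - 2*x + 1.57*|x|
L = 14, alpha = 0.0292
Iteration 1: beta = 0.0, y = -0.4431 + 0.0*(-0.4431 + 0.4431) = -0.4431
  grad(y) = -8.2034, v = y - alpha*grad = -0.2036
  prox(v) = soft_thresh(-0.2036, 0.0458) = -0.1577
Iteration 2: beta = 0.3333, y = -0.1577 + 0.3333*(-0.1577 + 0.4431) = -0.0626
  grad(y) = -2.8762, v = y - alpha*grad = 0.0214
  prox(v) = soft_thresh(0.0214, 0.0458) = 0.0
Iteration 3: beta = 0.5, y = 0.0 + 0.5*(0.0 + 0.1577) = 0.0789
  grad(y) = -0.896, v = y - alpha*grad = 0.105
  prox(v) = soft_thresh(0.105, 0.0458) = 0.0592
f(x_3) = 7*0.0592^2 - 2*0.0592 + 1.57*|0.0592| = -0.0009


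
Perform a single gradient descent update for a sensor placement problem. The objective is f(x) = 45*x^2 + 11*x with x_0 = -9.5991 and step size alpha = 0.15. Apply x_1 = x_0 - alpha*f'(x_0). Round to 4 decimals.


We compute the gradient at x_0 and apply the update.
f'(x) = 90*x + 11
f'(-9.5991) = 90*-9.5991 + 11 = -852.919
x_1 = -9.5991 - 0.15*-852.919 = 118.3388


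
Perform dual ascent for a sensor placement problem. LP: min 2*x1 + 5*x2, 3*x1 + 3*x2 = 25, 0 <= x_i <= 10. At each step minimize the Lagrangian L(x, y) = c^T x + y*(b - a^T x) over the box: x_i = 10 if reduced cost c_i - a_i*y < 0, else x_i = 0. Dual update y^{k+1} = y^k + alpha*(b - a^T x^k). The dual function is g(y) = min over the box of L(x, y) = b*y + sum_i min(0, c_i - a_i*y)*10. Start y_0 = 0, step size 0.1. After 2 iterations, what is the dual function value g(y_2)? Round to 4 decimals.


Dual ascent for LP: min 2*x1 + 5*x2, 3*x1 + 3*x2 = 25, 0 <= x_i <= 10
Step 1: y^k = 0.0, reduced costs: (2.0, 5.0)
  x^k = (0.0, 0.0), subgradient = b - a^T x = 25.0
  y^{k+1} = 0.0 + 0.1*25.0 = 2.5
Step 2: y^k = 2.5, reduced costs: (-5.5, -2.5)
  x^k = (10.0, 10.0), subgradient = b - a^T x = -35.0
  y^{k+1} = 2.5 + 0.1*-35.0 = -1.0
Dual objective at y_2 = -1.0: reduced costs (5.0, 8.0), box minimizer x = (0.0, 0.0)
g(y_2) = b*y + (c1 - a1*y)*x1 + (c2 - a2*y)*x2 = 25*(-1.0) + 5.0*0.0 + 8.0*0.0 = -25.0 + 0.0 + 0.0 = -25.0


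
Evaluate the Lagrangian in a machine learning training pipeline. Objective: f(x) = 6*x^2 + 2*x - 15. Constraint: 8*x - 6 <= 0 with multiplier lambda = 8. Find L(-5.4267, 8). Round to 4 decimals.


Step 1: Evaluate f(x).
f(-5.4267) = 6*(-5.4267)^2 + 2*(-5.4267) - 15 = 150.841
Step 2: Evaluate g(x).
g(-5.4267) = 8*-5.4267 - 6 = -49.4136
Step 3: Compute Lagrangian.
L = 150.841 + 8*-49.4136 = -244.4678


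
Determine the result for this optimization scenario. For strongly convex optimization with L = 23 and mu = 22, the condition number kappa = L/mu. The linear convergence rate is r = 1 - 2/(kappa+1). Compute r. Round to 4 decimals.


Step 1: Compute the condition number.
kappa = L/mu = 23/22 = 1.0455
Step 2: Compute the convergence rate.
r = 1 - 2/(kappa + 1) = 1 - 2*mu/(L + mu) = (L - mu)/(L + mu) = 1/45 = 0.0222


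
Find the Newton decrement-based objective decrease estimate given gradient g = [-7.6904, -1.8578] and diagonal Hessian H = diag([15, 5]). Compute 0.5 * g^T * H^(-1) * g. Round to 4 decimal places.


Step 1: H is diagonal, so H^(-1) * g = [-0.5127, -0.3716].
Step 2: g^T H^(-1) g = sum_i g_i^2 / H_ii
  = (-7.6904)^2/15 + (-1.8578)^2/5
  = 3.9428 + 0.6903 = 4.6331
Step 3: Objective decrease = 0.5 * g^T H^(-1) g = 2.3166


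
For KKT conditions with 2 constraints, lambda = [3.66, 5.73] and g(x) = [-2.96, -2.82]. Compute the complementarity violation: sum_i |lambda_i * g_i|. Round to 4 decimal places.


KKT complementary slackness check:
lambda_1 * g_1 = 3.66 * -2.96 = -10.8336
lambda_2 * g_2 = 5.73 * -2.82 = -16.1586
Total violation = 10.8336 + 16.1586 = 26.9922


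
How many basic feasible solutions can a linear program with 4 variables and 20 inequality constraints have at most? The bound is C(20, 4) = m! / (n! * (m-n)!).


Each vertex corresponds to some choice of n active constraints out of m, so the number of vertices is at most C(m, n) = m! / (n!(m-n)!).
m = 20, n = 4
Numerator: 20 * 19 * 18 * 17
Denominator: 4! = 24
C(20, 4) = 4845


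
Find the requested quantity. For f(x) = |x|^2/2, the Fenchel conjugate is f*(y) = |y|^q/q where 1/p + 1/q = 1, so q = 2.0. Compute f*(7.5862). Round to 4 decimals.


The conjugate exponent q satisfies 1/p + 1/q = 1.
p = 2, so q = 2/(2 - 1) = 2.0
|y|^q = 7.5862^2.0 = 57.5504
f*(7.5862) = 57.5504 / 2.0 = 28.7752


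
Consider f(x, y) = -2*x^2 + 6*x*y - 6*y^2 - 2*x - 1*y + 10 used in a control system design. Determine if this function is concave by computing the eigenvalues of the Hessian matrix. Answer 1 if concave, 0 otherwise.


The Hessian of f(x,y) = -2*x^2 + 6*x*y - 6*y^2 - 2*x - 1*y + 10 is:
H = [[-4, 6], [6, -12]]
Trace = -4 - 12 = -16
Determinant = -4*-12 - (6)^2 = 12
Discriminant = (-16)^2 - 4*12 = 208.0
Eigenvalues: lambda_1 = -15.2111, lambda_2 = -0.7889
The function is concave.

1


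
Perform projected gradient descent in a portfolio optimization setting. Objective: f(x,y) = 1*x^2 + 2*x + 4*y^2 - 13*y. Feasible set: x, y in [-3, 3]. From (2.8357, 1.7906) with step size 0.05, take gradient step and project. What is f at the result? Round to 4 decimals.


Step 1: Compute gradient at (2.8357, 1.7906).
grad_x = 2*1*2.8357 + 2 = 7.6714
grad_y = 2*4*1.7906 - 13 = 1.3248
Step 2: Gradient step.
x_raw = 2.8357 - 0.05*7.6714 = 2.4521
y_raw = 1.7906 - 0.05*1.3248 = 1.7244
Step 3: Project onto [-3, 3].
x_proj = clip(2.4521) = 2.4521
y_proj = clip(1.7244) = 1.7244
Step 4: Evaluate f.
f(2.4521, 1.7244) = 0.3942


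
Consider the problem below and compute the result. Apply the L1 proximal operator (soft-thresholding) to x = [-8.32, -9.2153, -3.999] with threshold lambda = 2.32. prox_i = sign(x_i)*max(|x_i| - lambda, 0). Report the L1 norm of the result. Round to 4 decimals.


Soft-thresholding with lambda = 2.32:
prox(-8.32) = sign(-8.32)*max(|-8.32| - 2.32, 0) = -6.0
prox(-9.2153) = sign(-9.2153)*max(|-9.2153| - 2.32, 0) = -6.8953
prox(-3.999) = sign(-3.999)*max(|-3.999| - 2.32, 0) = -1.679
prox(x) = [-6.0, -6.8953, -1.679]
||prox(x)||_1 = 6.0 + 6.8953 + 1.679 = 14.5743


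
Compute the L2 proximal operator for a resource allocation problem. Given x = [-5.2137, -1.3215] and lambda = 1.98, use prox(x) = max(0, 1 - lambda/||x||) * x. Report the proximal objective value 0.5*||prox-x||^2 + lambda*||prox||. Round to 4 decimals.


Step 1: Compute ||x||.
||x|| = 5.3786
Step 2: Compute scaling factor.
scale = max(0, 1 - 1.98/5.3786) = 0.6319
Step 3: prox(x) = [-3.2944, -0.835]
||prox(x)|| = 3.3986
Step 4: Proximal objective.
0.5*||prox-x||^2 = 1.9602
lambda*||prox|| = 6.7292
Total = 8.6894


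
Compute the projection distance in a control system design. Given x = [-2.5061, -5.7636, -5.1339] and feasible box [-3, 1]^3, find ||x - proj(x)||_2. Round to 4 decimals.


Project each component onto [-3, 1].
clip(-2.5061) = -2.5061, clip(-5.7636) = -3.0, clip(-5.1339) = -3.0
Projection = [-2.5061, -3.0, -3.0]
Squared diffs: [0.0, 7.6375, 4.5535]
Distance = sqrt(12.191) = 3.4916


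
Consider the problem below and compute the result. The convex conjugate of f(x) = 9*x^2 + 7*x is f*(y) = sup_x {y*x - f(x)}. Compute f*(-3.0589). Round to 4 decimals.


f*(y) = sup_x {y*x - a*x^2 - b*x} = sup_x {(y-b)*x - a*x^2}
FOC: (y - b) - 2a*x = 0 => x* = (y - b)/(2a)
x* = (-3.0589 - 7)/(2*9) = -0.5588
f*(-3.0589) = (y-b)^2/(4a) = (-3.0589 - 7)^2/(4*9)
= 101.1815/36 = 2.8106


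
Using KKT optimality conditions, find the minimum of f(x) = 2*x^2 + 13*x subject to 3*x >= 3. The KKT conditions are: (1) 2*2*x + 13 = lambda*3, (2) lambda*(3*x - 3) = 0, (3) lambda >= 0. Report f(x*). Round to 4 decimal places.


Step 1: Try lambda = 0 (constraint inactive).
x_unc = -13/(2*2) = -3.25
Check: 3*-3.25 = -9.75 < 3 -- violated!
Step 2: Constraint must be active: 3*x = 3
x* = 3/3 = 1.0
lambda = (2*2*1.0 + 13)/3 = 5.6667
Step 3: Compute optimal value.
f(x*) = 2*1.0^2 + 13*1.0 = 15.0


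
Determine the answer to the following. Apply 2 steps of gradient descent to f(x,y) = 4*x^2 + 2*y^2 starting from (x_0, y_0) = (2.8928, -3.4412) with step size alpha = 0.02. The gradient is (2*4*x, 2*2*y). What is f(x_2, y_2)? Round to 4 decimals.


Gradient descent on f(x,y) = 4*x^2 + 2*y^2.
Starting point: (2.8928, -3.4412), alpha = 0.02
Step 1: grad_x = 2*4*2.8928 = 23.1424, grad_y = 2*2*-3.4412 = -13.7648
  x_1 = 2.8928 - 0.02*23.1424 = 2.43
  y_1 = -3.4412 - 0.02*-13.7648 = -3.1659
Step 2: grad_x = 2*4*2.43 = 19.4396, grad_y = 2*2*-3.1659 = -12.6636
  x_2 = 2.43 - 0.02*19.4396 = 2.0412
  y_2 = -3.1659 - 0.02*-12.6636 = -2.9126
f(2.0412, -2.9126) = 4*2.0412^2 + 2*(-2.9126)^2 = 33.6322


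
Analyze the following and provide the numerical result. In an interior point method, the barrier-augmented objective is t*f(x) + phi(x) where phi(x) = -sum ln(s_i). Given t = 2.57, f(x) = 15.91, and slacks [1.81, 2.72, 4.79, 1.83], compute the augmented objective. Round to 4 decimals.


Step 1: Compute log-barrier.
ln values: [0.5933, 1.0006, 1.5665, 0.6043]
phi = -(0.5933 + 1.0006 + 1.5665 + 0.6043) = -3.7648
Step 2: Compute augmented objective.
t*f(x) = 2.57*15.91 = 40.8887
Total = 40.8887 - 3.7648 = 37.1239


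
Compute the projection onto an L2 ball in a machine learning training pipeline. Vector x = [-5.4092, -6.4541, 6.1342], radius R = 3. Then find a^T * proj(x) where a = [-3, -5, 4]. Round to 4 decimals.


Step 1: Compute ||x|| (intermediates to 6 decimals).
||x|| = sqrt((-5.4092)^2 + (-6.4541)^2 + 6.1342^2) = 10.41841
Step 2: Project.
Since ||x|| > R, scale = R/||x|| = 3/10.41841 = 0.287952, proj(x) = scale * x
proj(x) = [-1.55759, -1.858471, 1.766355]
Step 3: Dot product.
a^T * proj(x) = -3*(-1.55759) - 5*(-1.858471) + 4*1.766355 = 21.0305


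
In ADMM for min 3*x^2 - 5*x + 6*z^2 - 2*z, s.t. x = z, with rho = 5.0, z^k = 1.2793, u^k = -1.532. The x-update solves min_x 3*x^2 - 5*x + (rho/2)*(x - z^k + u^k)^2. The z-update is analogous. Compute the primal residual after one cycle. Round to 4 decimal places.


ADMM iteration with rho = 5.0, z^k = 1.2793, u^k = -1.532
Step 1: x-update.
Minimize 3*x^2 - 5*x + (5.0/2)*(x - 1.2793 - 1.532)^2
FOC: (2*3 + 5.0)*x = 5 + 5.0*(1.2793 + 1.532)
x^{k+1} = 1.7324
Step 2: z-update.
Minimize 6*z^2 - 2*z + (5.0/2)*(1.7324 - z - 1.532)^2
FOC: (2*6 + 5.0)*z = 2 + 5.0*(1.7324 - 1.532)
z^{k+1} = 0.1766
Step 3: u-update.
u^{k+1} = -1.532 + 1.7324 - 0.1766 = 0.0238
Step 4: Primal residual = |1.7324 - 0.1766| = 1.5558


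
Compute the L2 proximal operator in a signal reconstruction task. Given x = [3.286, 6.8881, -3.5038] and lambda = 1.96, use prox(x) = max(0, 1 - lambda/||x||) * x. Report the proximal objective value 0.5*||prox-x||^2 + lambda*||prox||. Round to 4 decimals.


Step 1: Compute ||x||.
||x|| = 8.3976
Step 2: Compute scaling factor.
scale = max(0, 1 - 1.96/8.3976) = 0.7666
Step 3: prox(x) = [2.5191, 5.2804, -2.686]
||prox(x)|| = 6.4376
Step 4: Proximal objective.
0.5*||prox-x||^2 = 1.9208
lambda*||prox|| = 12.6177
Total = 14.5386


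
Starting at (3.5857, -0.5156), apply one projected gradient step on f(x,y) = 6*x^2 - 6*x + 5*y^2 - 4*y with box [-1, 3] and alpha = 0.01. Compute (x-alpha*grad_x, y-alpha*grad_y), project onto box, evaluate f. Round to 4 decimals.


Step 1: Compute gradient at (3.5857, -0.5156).
grad_x = 2*6*3.5857 - 6 = 37.0284
grad_y = 2*5*-0.5156 - 4 = -9.156
Step 2: Gradient step.
x_raw = 3.5857 - 0.01*37.0284 = 3.2154
y_raw = -0.5156 - 0.01*-9.156 = -0.424
Step 3: Project onto [-1, 3].
x_proj = clip(3.2154) = 3.0
y_proj = clip(-0.424) = -0.424
Step 4: Evaluate f.
f(3.0, -0.424) = 38.5952


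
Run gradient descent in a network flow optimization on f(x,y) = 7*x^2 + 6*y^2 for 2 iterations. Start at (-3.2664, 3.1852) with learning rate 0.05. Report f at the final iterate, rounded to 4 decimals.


Gradient descent on f(x,y) = 7*x^2 + 6*y^2.
Starting point: (-3.2664, 3.1852), alpha = 0.05
Step 1: grad_x = 2*7*-3.2664 = -45.7296, grad_y = 2*6*3.1852 = 38.2224
  x_1 = -3.2664 - 0.05*-45.7296 = -0.9799
  y_1 = 3.1852 - 0.05*38.2224 = 1.2741
Step 2: grad_x = 2*7*-0.9799 = -13.7189, grad_y = 2*6*1.2741 = 15.289
  x_2 = -0.9799 - 0.05*-13.7189 = -0.294
  y_2 = 1.2741 - 0.05*15.289 = 0.5096
f(-0.294, 0.5096) = 7*(-0.294)^2 + 6*0.5096^2 = 2.1633


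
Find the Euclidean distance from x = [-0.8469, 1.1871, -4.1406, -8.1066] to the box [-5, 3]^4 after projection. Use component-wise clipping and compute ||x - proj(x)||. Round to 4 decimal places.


Project each component onto [-5, 3].
clip(-0.8469) = -0.8469, clip(1.1871) = 1.1871, clip(-4.1406) = -4.1406, clip(-8.1066) = -5.0
Projection = [-0.8469, 1.1871, -4.1406, -5.0]
Squared diffs: [0.0, 0.0, 0.0, 9.651]
Distance = sqrt(9.651) = 3.1066


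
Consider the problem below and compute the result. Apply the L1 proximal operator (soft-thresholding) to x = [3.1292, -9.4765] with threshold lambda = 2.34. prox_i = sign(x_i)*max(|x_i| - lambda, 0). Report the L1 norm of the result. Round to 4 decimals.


Soft-thresholding with lambda = 2.34:
prox(3.1292) = sign(3.1292)*max(|3.1292| - 2.34, 0) = 0.7892
prox(-9.4765) = sign(-9.4765)*max(|-9.4765| - 2.34, 0) = -7.1365
prox(x) = [0.7892, -7.1365]
||prox(x)||_1 = 0.7892 + 7.1365 = 7.9257


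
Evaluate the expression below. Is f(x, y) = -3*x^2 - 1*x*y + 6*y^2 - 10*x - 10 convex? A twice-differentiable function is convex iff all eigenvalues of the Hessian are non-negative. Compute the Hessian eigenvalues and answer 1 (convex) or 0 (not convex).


The Hessian of f(x,y) = -3*x^2 - 1*x*y + 6*y^2 - 10*x - 10 is:
H = [[-6, -1], [-1, 12]]
Trace = -6 + 12 = 6
Determinant = -6*12 - (-1)^2 = -73
Discriminant = (6)^2 - 4*-73 = 328.0
Eigenvalues: lambda_1 = -6.0554, lambda_2 = 12.0554
The function is not convex.

0


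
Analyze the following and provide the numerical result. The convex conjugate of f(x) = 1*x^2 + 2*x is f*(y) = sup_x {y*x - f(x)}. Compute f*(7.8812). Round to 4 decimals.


f*(y) = sup_x {y*x - a*x^2 - b*x} = sup_x {(y-b)*x - a*x^2}
FOC: (y - b) - 2a*x = 0 => x* = (y - b)/(2a)
x* = (7.8812 - 2)/(2*1) = 2.9406
f*(7.8812) = (y-b)^2/(4a) = (7.8812 - 2)^2/(4*1)
= 34.5885/4 = 8.6471


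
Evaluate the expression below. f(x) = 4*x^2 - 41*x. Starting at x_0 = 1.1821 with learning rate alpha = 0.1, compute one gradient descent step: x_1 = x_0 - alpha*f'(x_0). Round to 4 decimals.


We compute the gradient at x_0 and apply the update.
f'(x) = 8*x - 41
f'(1.1821) = 8*1.1821 - 41 = -31.5432
x_1 = 1.1821 - 0.1*-31.5432 = 4.3364


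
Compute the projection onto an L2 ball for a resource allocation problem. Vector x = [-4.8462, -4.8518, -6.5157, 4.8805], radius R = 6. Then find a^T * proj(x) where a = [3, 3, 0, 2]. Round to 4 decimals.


Step 1: Compute ||x|| (intermediates to 6 decimals).
||x|| = sqrt((-4.8462)^2 + (-4.8518)^2 + (-6.5157)^2 + 4.8805^2) = 10.644212
Step 2: Project.
Since ||x|| > R, scale = R/||x|| = 6/10.644212 = 0.563687, proj(x) = scale * x
proj(x) = [-2.73174, -2.734897, -3.672815, 2.751074]
Step 3: Dot product.
a^T * proj(x) = 3*(-2.73174) + 3*(-2.734897) + 0*(-3.672815) + 2*2.751074 = -10.8978


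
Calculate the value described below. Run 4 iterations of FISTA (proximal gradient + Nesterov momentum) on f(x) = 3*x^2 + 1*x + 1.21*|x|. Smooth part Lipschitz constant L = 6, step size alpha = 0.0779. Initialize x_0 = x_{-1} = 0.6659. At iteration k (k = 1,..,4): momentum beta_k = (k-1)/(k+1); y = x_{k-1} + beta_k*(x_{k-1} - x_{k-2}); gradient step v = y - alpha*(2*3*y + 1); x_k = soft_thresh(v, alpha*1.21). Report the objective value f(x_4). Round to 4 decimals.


FISTA on f(x) = 3*x^2 + 1*x + 1.21*|x|
L = 6, alpha = 0.0779
Iteration 1: beta = 0.0, y = 0.6659 + 0.0*(0.6659 - 0.6659) = 0.6659
  grad(y) = 4.9954, v = y - alpha*grad = 0.2768
  prox(v) = soft_thresh(0.2768, 0.0943) = 0.1825
Iteration 2: beta = 0.3333, y = 0.1825 + 0.3333*(0.1825 - 0.6659) = 0.0214
  grad(y) = 1.1282, v = y - alpha*grad = -0.0665
  prox(v) = soft_thresh(-0.0665, 0.0943) = 0.0
Iteration 3: beta = 0.5, y = 0.0 + 0.5*(0.0 - 0.1825) = -0.0912
  grad(y) = 0.4525, v = y - alpha*grad = -0.1265
  prox(v) = soft_thresh(-0.1265, 0.0943) = -0.0322
Iteration 4: beta = 0.6, y = -0.0322 + 0.6*(-0.0322 - 0.0) = -0.0516
  grad(y) = 0.6905, v = y - alpha*grad = -0.1054
  prox(v) = soft_thresh(-0.1054, 0.0943) = -0.0111
f(x_4) = 3*(-0.0111)^2 + 1*(-0.0111) + 1.21*|-0.0111| = 0.0027


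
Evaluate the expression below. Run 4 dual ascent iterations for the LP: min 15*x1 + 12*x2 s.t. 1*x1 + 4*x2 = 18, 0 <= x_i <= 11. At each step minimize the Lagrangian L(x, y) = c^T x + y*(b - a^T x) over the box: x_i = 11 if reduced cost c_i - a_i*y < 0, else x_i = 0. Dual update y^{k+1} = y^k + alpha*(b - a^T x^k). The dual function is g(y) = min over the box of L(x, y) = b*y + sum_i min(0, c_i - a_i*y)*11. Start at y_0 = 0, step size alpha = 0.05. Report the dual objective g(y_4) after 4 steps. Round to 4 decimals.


Dual ascent for LP: min 15*x1 + 12*x2, 1*x1 + 4*x2 = 18, 0 <= x_i <= 11
Step 1: y^k = 0.0, reduced costs: (15.0, 12.0)
  x^k = (0.0, 0.0), subgradient = b - a^T x = 18.0
  y^{k+1} = 0.0 + 0.05*18.0 = 0.9
Step 2: y^k = 0.9, reduced costs: (14.1, 8.4)
  x^k = (0.0, 0.0), subgradient = b - a^T x = 18.0
  y^{k+1} = 0.9 + 0.05*18.0 = 1.8
Step 3: y^k = 1.8, reduced costs: (13.2, 4.8)
  x^k = (0.0, 0.0), subgradient = b - a^T x = 18.0
  y^{k+1} = 1.8 + 0.05*18.0 = 2.7
Step 4: y^k = 2.7, reduced costs: (12.3, 1.2)
  x^k = (0.0, 0.0), subgradient = b - a^T x = 18.0
  y^{k+1} = 2.7 + 0.05*18.0 = 3.6
Dual objective at y_4 = 3.6: reduced costs (11.4, -2.4), box minimizer x = (0.0, 11.0)
g(y_4) = b*y + (c1 - a1*y)*x1 + (c2 - a2*y)*x2 = 18*3.6 + 11.4*0.0 + (-2.4)*11.0 = 64.8 + 0.0 - 26.4 = 38.4


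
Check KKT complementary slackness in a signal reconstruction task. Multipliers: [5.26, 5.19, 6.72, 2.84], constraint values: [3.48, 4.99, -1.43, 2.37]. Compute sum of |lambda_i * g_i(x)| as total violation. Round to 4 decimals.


KKT complementary slackness check:
lambda_1 * g_1 = 5.26 * 3.48 = 18.3048
lambda_2 * g_2 = 5.19 * 4.99 = 25.8981
lambda_3 * g_3 = 6.72 * -1.43 = -9.6096
lambda_4 * g_4 = 2.84 * 2.37 = 6.7308
Total violation = 18.3048 + 25.8981 + 9.6096 + 6.7308 = 60.5433


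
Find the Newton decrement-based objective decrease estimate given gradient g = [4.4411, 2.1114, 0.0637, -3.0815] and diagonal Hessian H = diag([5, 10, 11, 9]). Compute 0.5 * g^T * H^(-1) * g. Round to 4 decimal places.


Step 1: H is diagonal, so H^(-1) * g = [0.8882, 0.2111, 0.0058, -0.3424].
Step 2: g^T H^(-1) g = sum_i g_i^2 / H_ii
  = (4.4411)^2/5 + (2.1114)^2/10 + (0.0637)^2/11 + (-3.0815)^2/9
  = 3.9447 + 0.4458 + 0.0004 + 1.0551 = 5.4459
Step 3: Objective decrease = 0.5 * g^T H^(-1) g = 2.723


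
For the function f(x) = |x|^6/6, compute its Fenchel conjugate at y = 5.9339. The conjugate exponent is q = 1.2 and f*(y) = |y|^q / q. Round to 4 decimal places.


The conjugate exponent q satisfies 1/p + 1/q = 1.
p = 6, so q = 6/(6 - 1) = 1.2
|y|^q = 5.9339^1.2 = 8.4724
f*(5.9339) = 8.4724 / 1.2 = 7.0604


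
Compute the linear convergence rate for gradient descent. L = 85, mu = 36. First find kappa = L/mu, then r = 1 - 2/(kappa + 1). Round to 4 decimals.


Step 1: Compute the condition number.
kappa = L/mu = 85/36 = 2.3611
Step 2: Compute the convergence rate.
r = 1 - 2/(kappa + 1) = 1 - 2*mu/(L + mu) = (L - mu)/(L + mu) = 49/121 = 0.405


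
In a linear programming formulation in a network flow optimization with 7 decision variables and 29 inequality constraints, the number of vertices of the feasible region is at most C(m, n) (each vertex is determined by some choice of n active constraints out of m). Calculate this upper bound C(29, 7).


Each vertex corresponds to some choice of n active constraints out of m, so the number of vertices is at most C(m, n) = m! / (n!(m-n)!).
m = 29, n = 7
Numerator: 29 * 28 * 27 * 26 * 25 * 24 * 23
Denominator: 7! = 5040
C(29, 7) = 1560780


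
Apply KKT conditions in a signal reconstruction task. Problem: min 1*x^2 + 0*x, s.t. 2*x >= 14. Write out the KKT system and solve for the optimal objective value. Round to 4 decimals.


Step 1: Try lambda = 0 (constraint inactive).
x_unc = 0/(2*1) = 0.0
Check: 2*0.0 = 0.0 < 14 -- violated!
Step 2: Constraint must be active: 2*x = 14
x* = 14/2 = 7.0
lambda = (2*1*7.0 + 0)/2 = 7.0
Step 3: Compute optimal value.
f(x*) = 1*7.0^2 + 0*7.0 = 49.0


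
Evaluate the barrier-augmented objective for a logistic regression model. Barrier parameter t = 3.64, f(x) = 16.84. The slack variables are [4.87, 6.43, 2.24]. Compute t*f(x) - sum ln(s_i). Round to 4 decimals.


Step 1: Compute log-barrier.
ln values: [1.5831, 1.861, 0.8065]
phi = -(1.5831 + 1.861 + 0.8065) = -4.2505
Step 2: Compute augmented objective.
t*f(x) = 3.64*16.84 = 61.2976
Total = 61.2976 - 4.2505 = 57.0471


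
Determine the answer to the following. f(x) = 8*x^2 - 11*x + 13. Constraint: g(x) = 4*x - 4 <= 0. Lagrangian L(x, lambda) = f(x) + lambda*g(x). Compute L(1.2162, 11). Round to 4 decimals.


Step 1: Evaluate f(x).
f(1.2162) = 8*1.2162^2 - 11*1.2162 + 13 = 11.4549
Step 2: Evaluate g(x).
g(1.2162) = 4*1.2162 - 4 = 0.8648
Step 3: Compute Lagrangian.
L = 11.4549 + 11*0.8648 = 20.9677


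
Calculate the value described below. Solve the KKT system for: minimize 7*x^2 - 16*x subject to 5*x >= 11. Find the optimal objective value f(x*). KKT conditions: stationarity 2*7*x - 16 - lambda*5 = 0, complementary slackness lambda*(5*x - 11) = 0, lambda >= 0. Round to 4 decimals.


Step 1: Try lambda = 0 (constraint inactive).
x_unc = 16/(2*7) = 1.1429
Check: 5*1.1429 = 5.7145 < 11 -- violated!
Step 2: Constraint must be active: 5*x = 11
x* = 11/5 = 2.2
lambda = (2*7*2.2 - 16)/5 = 2.96
Step 3: Compute optimal value.
f(x*) = 7*2.2^2 - 16*2.2 = -1.32


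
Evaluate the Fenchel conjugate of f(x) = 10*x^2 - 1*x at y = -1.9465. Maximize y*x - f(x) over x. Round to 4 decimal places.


f*(y) = sup_x {y*x - a*x^2 - b*x} = sup_x {(y-b)*x - a*x^2}
FOC: (y - b) - 2a*x = 0 => x* = (y - b)/(2a)
x* = (-1.9465 + 1)/(2*10) = -0.0473
f*(-1.9465) = (y-b)^2/(4a) = (-1.9465 + 1)^2/(4*10)
= 0.8959/40 = 0.0224


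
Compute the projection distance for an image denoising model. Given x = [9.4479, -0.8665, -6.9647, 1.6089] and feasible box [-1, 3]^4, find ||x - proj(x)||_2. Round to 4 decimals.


Project each component onto [-1, 3].
clip(9.4479) = 3.0, clip(-0.8665) = -0.8665, clip(-6.9647) = -1.0, clip(1.6089) = 1.6089
Projection = [3.0, -0.8665, -1.0, 1.6089]
Squared diffs: [41.5754, 0.0, 35.5776, 0.0]
Distance = sqrt(77.153) = 8.7837


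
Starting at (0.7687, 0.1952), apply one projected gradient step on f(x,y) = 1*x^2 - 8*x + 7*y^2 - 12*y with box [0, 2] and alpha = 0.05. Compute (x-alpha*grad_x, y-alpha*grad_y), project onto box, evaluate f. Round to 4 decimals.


Step 1: Compute gradient at (0.7687, 0.1952).
grad_x = 2*1*0.7687 - 8 = -6.4626
grad_y = 2*7*0.1952 - 12 = -9.2672
Step 2: Gradient step.
x_raw = 0.7687 - 0.05*-6.4626 = 1.0918
y_raw = 0.1952 - 0.05*-9.2672 = 0.6586
Step 3: Project onto [0, 2].
x_proj = clip(1.0918) = 1.0918
y_proj = clip(0.6586) = 0.6586
Step 4: Evaluate f.
f(1.0918, 0.6586) = -12.4094


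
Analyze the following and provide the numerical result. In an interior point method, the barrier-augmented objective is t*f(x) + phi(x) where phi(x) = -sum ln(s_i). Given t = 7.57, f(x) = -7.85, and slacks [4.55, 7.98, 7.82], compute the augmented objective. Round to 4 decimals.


Step 1: Compute log-barrier.
ln values: [1.5151, 2.0769, 2.0567]
phi = -(1.5151 + 2.0769 + 2.0567) = -5.6488
Step 2: Compute augmented objective.
t*f(x) = 7.57*-7.85 = -59.4245
Total = -59.4245 - 5.6488 = -65.0733
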